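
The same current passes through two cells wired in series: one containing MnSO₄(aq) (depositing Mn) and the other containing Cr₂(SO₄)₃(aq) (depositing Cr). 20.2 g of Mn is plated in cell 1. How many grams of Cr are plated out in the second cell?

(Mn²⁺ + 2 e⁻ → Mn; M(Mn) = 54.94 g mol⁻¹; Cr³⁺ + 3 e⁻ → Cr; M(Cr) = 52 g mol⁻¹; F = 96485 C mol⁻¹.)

12.7 g

n(Mn) = 20.2 / 54.94 = 0.3677 mol.
Since Mn²⁺ + 2 e⁻ → Mn, n(e⁻) passed = 2 × 0.3677 = 0.7353 mol.
Cells in series carry the same charge, so the same 0.7353 mol of electrons passes through cell 2.
Cr³⁺ + 3 e⁻ → Cr, so n(Cr) = 0.7353 / 3 = 0.2451 mol.
m(Cr) = 0.2451 × 52 = 12.7 g.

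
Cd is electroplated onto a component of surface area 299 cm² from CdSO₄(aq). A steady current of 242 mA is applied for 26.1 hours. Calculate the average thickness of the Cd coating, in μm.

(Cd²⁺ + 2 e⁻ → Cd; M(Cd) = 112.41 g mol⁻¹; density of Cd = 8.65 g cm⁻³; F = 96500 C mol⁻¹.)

51.2 μm

Q = I·t = 0.2420 × 93960 = 22740 C; n(e⁻) = 0.2356 mol.
n(Cd) = n(e⁻)/2 = 0.1178 mol, so m = 0.1178 × 112.41 = 13.24 g.
Volume = m/ρ = 13.24 / 8.65 = 1.531 cm³.
Thickness = V/A = 1.531 / 299 = 0.00512 cm = 51.2 μm.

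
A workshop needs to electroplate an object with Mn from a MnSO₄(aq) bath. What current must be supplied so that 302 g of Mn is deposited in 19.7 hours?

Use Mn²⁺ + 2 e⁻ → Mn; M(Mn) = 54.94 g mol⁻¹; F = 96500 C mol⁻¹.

15.0 A

n(Mn) = 302 / 54.94 = 5.497 mol.
n(e⁻) = 2 × 5.497 = 10.99 mol.
Q = n(e⁻)·F = 10.99 × 96500 = 1061000 C.
I = Q/t = 1061000 / 70920 s = 15.0 A.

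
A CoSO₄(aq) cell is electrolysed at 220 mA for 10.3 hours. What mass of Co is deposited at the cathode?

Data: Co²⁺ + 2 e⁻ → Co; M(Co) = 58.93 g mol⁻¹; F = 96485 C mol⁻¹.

Q = I·t = 0.2200 A × 37080 s = 8158 C.
n(e⁻) = Q/F = 8158 / 96485 = 0.08455 mol.
Co²⁺ + 2 e⁻ → Co, so n(Co) = n(e⁻)/2 = 0.04227 mol.
m = n·M = 0.04227 × 58.93 = 2.49 g.

2.49 g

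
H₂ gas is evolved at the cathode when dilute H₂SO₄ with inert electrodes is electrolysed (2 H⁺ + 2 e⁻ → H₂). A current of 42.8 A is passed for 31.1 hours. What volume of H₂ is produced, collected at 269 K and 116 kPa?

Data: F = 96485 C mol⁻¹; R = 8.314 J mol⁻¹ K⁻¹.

Q = I·t = 42.80 A × 111960 s = 4792000 C.
n(e⁻) = Q/F = 4792000 / 96485 = 49.66 mol.
2 electrons are transferred per H₂ molecule, so n(H₂) = 49.66 / 2 = 24.83 mol.
V = nRT/P = (24.83 × 8.314 × 269) / (116 × 10³ Pa) = 0.479 m³ = 479 L.

479 L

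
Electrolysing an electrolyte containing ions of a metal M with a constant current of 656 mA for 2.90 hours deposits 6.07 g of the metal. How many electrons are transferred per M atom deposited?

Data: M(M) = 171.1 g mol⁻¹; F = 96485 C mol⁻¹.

2

Q = I·t = 0.6560 A × 10440 s = 6849 C, so n(e⁻) = 6849/96485 = 0.07098 mol.
n(M) deposited = 6.07 / 171.1 = 0.03548 mol.
Electrons per atom = n(e⁻)/n(M) = 0.07098 / 0.03548 = 2.00 ≈ 2, so the ion is M²⁺.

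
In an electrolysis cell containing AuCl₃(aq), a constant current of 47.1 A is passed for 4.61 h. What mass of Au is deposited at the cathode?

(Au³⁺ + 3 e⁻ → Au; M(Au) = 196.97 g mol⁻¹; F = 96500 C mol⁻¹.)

Q = I·t = 47.10 A × 16596 s = 781700 C.
n(e⁻) = Q/F = 781700 / 96500 = 8.100 mol.
Au³⁺ + 3 e⁻ → Au, so n(Au) = n(e⁻)/3 = 2.700 mol.
m = n·M = 2.700 × 196.97 = 532 g.

532 g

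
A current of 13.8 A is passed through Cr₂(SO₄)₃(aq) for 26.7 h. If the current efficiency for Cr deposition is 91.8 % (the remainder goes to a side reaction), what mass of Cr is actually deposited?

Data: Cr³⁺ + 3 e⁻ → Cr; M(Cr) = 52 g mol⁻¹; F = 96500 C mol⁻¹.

219 g

Q = I·t = 13.80 × 96120 = 1326000 C.
n(e⁻) = 1326000/96500 = 13.75 mol; theoretically n(Cr) = 13.75/3 = 4.582 mol, m_theo = 238.3 g.
At 91.8 % efficiency, m_actual = 0.918 × 238.3 = 219 g.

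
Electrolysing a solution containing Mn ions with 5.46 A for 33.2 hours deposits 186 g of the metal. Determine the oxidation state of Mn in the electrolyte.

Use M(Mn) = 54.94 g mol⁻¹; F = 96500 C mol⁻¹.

Q = I·t = 5.460 A × 119520 s = 652600 C, so n(e⁻) = 652600/96500 = 6.762 mol.
n(Mn) deposited = 186 / 54.94 = 3.386 mol.
Electrons per atom = n(e⁻)/n(Mn) = 6.762 / 3.386 = 2.00 ≈ 2, so the ion is Mn²⁺.

+2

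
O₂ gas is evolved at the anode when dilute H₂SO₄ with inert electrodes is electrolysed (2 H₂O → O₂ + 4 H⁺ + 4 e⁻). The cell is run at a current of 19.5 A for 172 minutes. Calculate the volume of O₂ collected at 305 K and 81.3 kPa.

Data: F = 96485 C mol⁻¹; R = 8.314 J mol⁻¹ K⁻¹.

16.3 L

Q = I·t = 19.50 A × 10320 s = 201200 C.
n(e⁻) = Q/F = 201200 / 96485 = 2.086 mol.
4 electrons are transferred per O₂ molecule, so n(O₂) = 2.086 / 4 = 0.5214 mol.
V = nRT/P = (0.5214 × 8.314 × 305) / (81.3 × 10³ Pa) = 0.0163 m³ = 16.3 L.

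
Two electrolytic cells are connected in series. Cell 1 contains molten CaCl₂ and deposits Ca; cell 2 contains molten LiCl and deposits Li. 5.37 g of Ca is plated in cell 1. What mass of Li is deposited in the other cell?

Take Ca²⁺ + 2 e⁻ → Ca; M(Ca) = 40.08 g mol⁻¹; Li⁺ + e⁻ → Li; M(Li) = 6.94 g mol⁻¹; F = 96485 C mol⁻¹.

n(Ca) = 5.37 / 40.08 = 0.1340 mol.
Since Ca²⁺ + 2 e⁻ → Ca, n(e⁻) passed = 2 × 0.1340 = 0.2680 mol.
Cells in series carry the same charge, so the same 0.2680 mol of electrons passes through cell 2.
Li⁺ + e⁻ → Li, so n(Li) = 0.2680 / 1 = 0.2680 mol.
m(Li) = 0.2680 × 6.94 = 1.86 g.

1.86 g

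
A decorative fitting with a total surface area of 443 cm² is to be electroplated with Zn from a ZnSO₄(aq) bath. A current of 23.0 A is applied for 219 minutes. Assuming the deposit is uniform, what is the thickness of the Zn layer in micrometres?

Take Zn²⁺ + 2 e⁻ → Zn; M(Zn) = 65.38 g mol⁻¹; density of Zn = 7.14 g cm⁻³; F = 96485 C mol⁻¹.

324 μm

Q = I·t = 23.00 × 13140 = 302200 C; n(e⁻) = 3.132 mol.
n(Zn) = n(e⁻)/2 = 1.566 mol, so m = 1.566 × 65.38 = 102.4 g.
Volume = m/ρ = 102.4 / 7.14 = 14.34 cm³.
Thickness = V/A = 14.34 / 443 = 0.0324 cm = 324 μm.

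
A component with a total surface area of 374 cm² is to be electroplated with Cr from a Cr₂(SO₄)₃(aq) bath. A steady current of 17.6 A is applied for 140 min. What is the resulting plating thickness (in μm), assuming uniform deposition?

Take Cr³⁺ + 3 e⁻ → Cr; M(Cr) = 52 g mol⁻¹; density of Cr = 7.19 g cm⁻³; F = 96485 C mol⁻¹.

Q = I·t = 17.60 × 8400.0 = 147800 C; n(e⁻) = 1.532 mol.
n(Cr) = n(e⁻)/3 = 0.5108 mol, so m = 0.5108 × 52 = 26.56 g.
Volume = m/ρ = 26.56 / 7.19 = 3.694 cm³.
Thickness = V/A = 3.694 / 374 = 0.00988 cm = 98.8 μm.

98.8 μm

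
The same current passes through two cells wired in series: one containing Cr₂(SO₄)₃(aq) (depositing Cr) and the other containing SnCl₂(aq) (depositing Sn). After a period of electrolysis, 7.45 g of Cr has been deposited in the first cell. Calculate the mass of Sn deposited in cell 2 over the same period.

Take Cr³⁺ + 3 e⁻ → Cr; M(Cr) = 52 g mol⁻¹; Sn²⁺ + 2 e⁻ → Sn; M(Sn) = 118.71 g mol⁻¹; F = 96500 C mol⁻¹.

n(Cr) = 7.45 / 52 = 0.1433 mol.
Since Cr³⁺ + 3 e⁻ → Cr, n(e⁻) passed = 3 × 0.1433 = 0.4298 mol.
Cells in series carry the same charge, so the same 0.4298 mol of electrons passes through cell 2.
Sn²⁺ + 2 e⁻ → Sn, so n(Sn) = 0.4298 / 2 = 0.2149 mol.
m(Sn) = 0.2149 × 118.71 = 25.5 g.

25.5 g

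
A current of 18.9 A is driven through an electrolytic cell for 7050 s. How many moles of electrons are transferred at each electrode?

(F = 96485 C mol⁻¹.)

Q = I·t = 18.90 A × 7050.0 s = 133200 C.
n(e⁻) = Q/F = 133200 / 96485 = 1.38 mol.

1.38 mol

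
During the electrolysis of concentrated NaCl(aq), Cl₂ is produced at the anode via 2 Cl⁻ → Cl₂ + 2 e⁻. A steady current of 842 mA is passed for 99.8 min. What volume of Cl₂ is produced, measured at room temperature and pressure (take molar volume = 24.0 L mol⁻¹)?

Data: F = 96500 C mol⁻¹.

0.627 L

Q = I·t = 0.8420 A × 5988.0 s = 5042 C.
n(e⁻) = Q/F = 5042 / 96500 = 0.05225 mol.
2 electrons are transferred per Cl₂ molecule, so n(Cl₂) = 0.05225 / 2 = 0.02612 mol.
V = n × V_m = 0.02612 × 24.0 = 0.627 L.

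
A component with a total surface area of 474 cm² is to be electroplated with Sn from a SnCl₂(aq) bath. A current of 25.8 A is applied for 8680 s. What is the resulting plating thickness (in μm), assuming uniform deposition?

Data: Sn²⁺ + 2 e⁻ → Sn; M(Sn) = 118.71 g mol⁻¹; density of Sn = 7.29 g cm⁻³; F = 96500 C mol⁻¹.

399 μm

Q = I·t = 25.80 × 8680.0 = 223900 C; n(e⁻) = 2.321 mol.
n(Sn) = n(e⁻)/2 = 1.160 mol, so m = 1.160 × 118.71 = 137.7 g.
Volume = m/ρ = 137.7 / 7.29 = 18.89 cm³.
Thickness = V/A = 18.89 / 474 = 0.0399 cm = 399 μm.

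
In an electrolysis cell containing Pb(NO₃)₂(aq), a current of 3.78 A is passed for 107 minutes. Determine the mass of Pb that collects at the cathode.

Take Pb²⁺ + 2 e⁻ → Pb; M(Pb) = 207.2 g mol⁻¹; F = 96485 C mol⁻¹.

26.1 g

Q = I·t = 3.780 A × 6420.0 s = 24270 C.
n(e⁻) = Q/F = 24270 / 96485 = 0.2515 mol.
Pb²⁺ + 2 e⁻ → Pb, so n(Pb) = n(e⁻)/2 = 0.1258 mol.
m = n·M = 0.1258 × 207.2 = 26.1 g.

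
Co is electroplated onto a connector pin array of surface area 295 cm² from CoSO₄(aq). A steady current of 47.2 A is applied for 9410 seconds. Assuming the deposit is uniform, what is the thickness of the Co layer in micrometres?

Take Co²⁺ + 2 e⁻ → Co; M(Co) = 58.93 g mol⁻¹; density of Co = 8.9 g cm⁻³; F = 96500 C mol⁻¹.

517 μm

Q = I·t = 47.20 × 9410.0 = 444200 C; n(e⁻) = 4.603 mol.
n(Co) = n(e⁻)/2 = 2.301 mol, so m = 2.301 × 58.93 = 135.6 g.
Volume = m/ρ = 135.6 / 8.9 = 15.24 cm³.
Thickness = V/A = 15.24 / 295 = 0.0517 cm = 517 μm.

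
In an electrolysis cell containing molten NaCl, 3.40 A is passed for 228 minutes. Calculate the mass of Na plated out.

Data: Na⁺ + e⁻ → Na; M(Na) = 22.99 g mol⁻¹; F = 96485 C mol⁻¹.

Q = I·t = 3.400 A × 13680 s = 46510 C.
n(e⁻) = Q/F = 46510 / 96485 = 0.4821 mol.
Na⁺ + e⁻ → Na, so n(Na) = n(e⁻)/1 = 0.4821 mol.
m = n·M = 0.4821 × 22.99 = 11.1 g.

11.1 g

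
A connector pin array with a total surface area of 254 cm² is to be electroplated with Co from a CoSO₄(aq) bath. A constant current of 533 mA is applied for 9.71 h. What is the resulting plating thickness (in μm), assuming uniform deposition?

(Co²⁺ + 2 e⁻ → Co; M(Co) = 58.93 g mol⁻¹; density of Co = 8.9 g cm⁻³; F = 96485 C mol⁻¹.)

Q = I·t = 0.5330 × 34956 = 18630 C; n(e⁻) = 0.1931 mol.
n(Co) = n(e⁻)/2 = 0.09655 mol, so m = 0.09655 × 58.93 = 5.690 g.
Volume = m/ρ = 5.690 / 8.9 = 0.6393 cm³.
Thickness = V/A = 0.6393 / 254 = 0.00252 cm = 25.2 μm.

25.2 μm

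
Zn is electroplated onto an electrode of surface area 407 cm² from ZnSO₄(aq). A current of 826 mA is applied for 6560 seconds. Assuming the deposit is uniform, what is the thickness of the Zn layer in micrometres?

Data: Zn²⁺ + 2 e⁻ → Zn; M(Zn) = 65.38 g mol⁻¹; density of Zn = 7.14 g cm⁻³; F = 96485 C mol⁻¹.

6.32 μm

Q = I·t = 0.8260 × 6560.0 = 5419 C; n(e⁻) = 0.05616 mol.
n(Zn) = n(e⁻)/2 = 0.02808 mol, so m = 0.02808 × 65.38 = 1.836 g.
Volume = m/ρ = 1.836 / 7.14 = 0.2571 cm³.
Thickness = V/A = 0.2571 / 407 = 6.32 × 10⁻⁴ cm = 6.32 μm.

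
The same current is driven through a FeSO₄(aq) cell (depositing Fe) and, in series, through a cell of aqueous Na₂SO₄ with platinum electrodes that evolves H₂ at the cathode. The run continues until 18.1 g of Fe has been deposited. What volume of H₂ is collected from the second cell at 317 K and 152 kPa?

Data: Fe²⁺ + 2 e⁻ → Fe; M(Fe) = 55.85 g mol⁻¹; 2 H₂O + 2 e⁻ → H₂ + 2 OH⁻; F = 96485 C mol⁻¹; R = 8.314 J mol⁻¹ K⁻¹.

5.62 L

n(Fe) = 18.1 / 55.85 = 0.3241 mol, so n(e⁻) = 2 × 0.3241 = 0.6482 mol.
The cells are in series, so the same 0.6482 mol of electrons passes through the second cell.
2 H₂O + 2 e⁻ → H₂ + 2 OH⁻ — 2 mol e⁻ per mol H₂, so n(H₂) = 0.6482/2 = 0.3241 mol.
V = nRT/P = (0.3241 × 8.314 × 317) / (152 × 10³) = 0.00562 m³ = 5.62 L.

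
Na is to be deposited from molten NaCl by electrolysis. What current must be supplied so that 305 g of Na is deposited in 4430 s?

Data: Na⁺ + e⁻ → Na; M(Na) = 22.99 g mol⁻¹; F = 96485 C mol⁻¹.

289 A

n(Na) = 305 / 22.99 = 13.27 mol.
n(e⁻) = 1 × 13.27 = 13.27 mol.
Q = n(e⁻)·F = 13.27 × 96485 = 1280000 C.
I = Q/t = 1280000 / 4430.0 s = 289 A.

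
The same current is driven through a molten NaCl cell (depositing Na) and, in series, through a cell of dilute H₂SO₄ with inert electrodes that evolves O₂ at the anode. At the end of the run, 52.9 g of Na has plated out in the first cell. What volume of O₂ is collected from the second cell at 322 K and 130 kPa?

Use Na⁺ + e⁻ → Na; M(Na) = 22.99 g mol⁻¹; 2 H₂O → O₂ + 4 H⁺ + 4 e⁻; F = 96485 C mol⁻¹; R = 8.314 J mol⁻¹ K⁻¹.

n(Na) = 52.9 / 22.99 = 2.301 mol, so n(e⁻) = 1 × 2.301 = 2.301 mol.
The cells are in series, so the same 2.301 mol of electrons passes through the second cell.
2 H₂O → O₂ + 4 H⁺ + 4 e⁻ — 4 mol e⁻ per mol O₂, so n(O₂) = 2.301/4 = 0.5753 mol.
V = nRT/P = (0.5753 × 8.314 × 322) / (130 × 10³) = 0.0118 m³ = 11.8 L.

11.8 L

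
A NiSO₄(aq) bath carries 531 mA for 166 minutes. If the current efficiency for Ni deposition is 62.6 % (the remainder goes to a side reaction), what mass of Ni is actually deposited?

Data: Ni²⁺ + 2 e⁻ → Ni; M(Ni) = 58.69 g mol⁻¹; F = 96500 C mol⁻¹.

1.01 g

Q = I·t = 0.5310 × 9960.0 = 5289 C.
n(e⁻) = 5289/96500 = 0.05481 mol; theoretically n(Ni) = 0.05481/2 = 0.02740 mol, m_theo = 1.608 g.
At 62.6 % efficiency, m_actual = 0.626 × 1.608 = 1.01 g.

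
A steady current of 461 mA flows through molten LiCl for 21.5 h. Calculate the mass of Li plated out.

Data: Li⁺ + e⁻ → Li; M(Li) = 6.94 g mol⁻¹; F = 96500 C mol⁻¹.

2.57 g

Q = I·t = 0.4610 A × 77400 s = 35680 C.
n(e⁻) = Q/F = 35680 / 96500 = 0.3698 mol.
Li⁺ + e⁻ → Li, so n(Li) = n(e⁻)/1 = 0.3698 mol.
m = n·M = 0.3698 × 6.94 = 2.57 g.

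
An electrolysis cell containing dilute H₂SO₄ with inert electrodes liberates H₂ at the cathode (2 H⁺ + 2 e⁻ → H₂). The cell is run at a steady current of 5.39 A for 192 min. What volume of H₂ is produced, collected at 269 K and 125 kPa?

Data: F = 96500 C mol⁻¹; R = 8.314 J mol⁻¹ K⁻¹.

5.76 L

Q = I·t = 5.390 A × 11520 s = 62090 C.
n(e⁻) = Q/F = 62090 / 96500 = 0.6434 mol.
2 electrons are transferred per H₂ molecule, so n(H₂) = 0.6434 / 2 = 0.3217 mol.
V = nRT/P = (0.3217 × 8.314 × 269) / (125 × 10³ Pa) = 0.00576 m³ = 5.76 L.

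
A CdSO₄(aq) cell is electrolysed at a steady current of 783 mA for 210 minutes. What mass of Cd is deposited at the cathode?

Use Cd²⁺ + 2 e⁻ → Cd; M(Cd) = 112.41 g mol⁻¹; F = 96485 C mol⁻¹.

Q = I·t = 0.7830 A × 12600 s = 9866 C.
n(e⁻) = Q/F = 9866 / 96485 = 0.1023 mol.
Cd²⁺ + 2 e⁻ → Cd, so n(Cd) = n(e⁻)/2 = 0.05113 mol.
m = n·M = 0.05113 × 112.41 = 5.75 g.

5.75 g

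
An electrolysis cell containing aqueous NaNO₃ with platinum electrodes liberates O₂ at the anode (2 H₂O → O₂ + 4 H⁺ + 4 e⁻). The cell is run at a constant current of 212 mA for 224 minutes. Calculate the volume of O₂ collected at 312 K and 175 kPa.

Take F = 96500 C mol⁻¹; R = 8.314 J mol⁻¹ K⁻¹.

0.109 L

Q = I·t = 0.2120 A × 13440 s = 2849 C.
n(e⁻) = Q/F = 2849 / 96500 = 0.02953 mol.
4 electrons are transferred per O₂ molecule, so n(O₂) = 0.02953 / 4 = 0.007382 mol.
V = nRT/P = (0.007382 × 8.314 × 312) / (175 × 10³ Pa) = 1.09 × 10⁻⁴ m³ = 0.109 L.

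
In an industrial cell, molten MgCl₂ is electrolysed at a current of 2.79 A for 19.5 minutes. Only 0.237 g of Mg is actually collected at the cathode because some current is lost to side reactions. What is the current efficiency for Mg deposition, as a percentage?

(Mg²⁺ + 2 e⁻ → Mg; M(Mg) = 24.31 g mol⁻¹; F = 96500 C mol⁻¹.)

57.6 %

Q = I·t = 2.790 × 1170.0 = 3264 C; n(e⁻) = 3264/96500 = 0.03383 mol.
Theoretical n(Mg) = n(e⁻)/2 = 0.01691 mol, i.e. m_theo = 0.01691 × 24.31 = 0.4112 g.
Efficiency = m_actual / m_theo = 0.237 / 0.4112 = 57.6 %.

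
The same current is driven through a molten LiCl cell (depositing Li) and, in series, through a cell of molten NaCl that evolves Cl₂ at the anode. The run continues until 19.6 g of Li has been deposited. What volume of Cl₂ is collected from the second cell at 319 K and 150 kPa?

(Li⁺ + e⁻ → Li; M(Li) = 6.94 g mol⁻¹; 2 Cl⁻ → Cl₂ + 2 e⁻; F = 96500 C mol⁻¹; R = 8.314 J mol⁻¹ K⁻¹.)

25.0 L

n(Li) = 19.6 / 6.94 = 2.824 mol, so n(e⁻) = 1 × 2.824 = 2.824 mol.
The cells are in series, so the same 2.824 mol of electrons passes through the second cell.
2 Cl⁻ → Cl₂ + 2 e⁻ — 2 mol e⁻ per mol Cl₂, so n(Cl₂) = 2.824/2 = 1.412 mol.
V = nRT/P = (1.412 × 8.314 × 319) / (150 × 10³) = 0.0250 m³ = 25.0 L.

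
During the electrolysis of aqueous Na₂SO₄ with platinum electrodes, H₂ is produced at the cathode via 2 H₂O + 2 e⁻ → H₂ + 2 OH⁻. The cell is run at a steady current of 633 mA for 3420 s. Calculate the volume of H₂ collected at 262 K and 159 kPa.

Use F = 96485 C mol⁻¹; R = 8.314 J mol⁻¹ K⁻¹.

0.154 L

Q = I·t = 0.6330 A × 3420.0 s = 2165 C.
n(e⁻) = Q/F = 2165 / 96485 = 0.02244 mol.
2 electrons are transferred per H₂ molecule, so n(H₂) = 0.02244 / 2 = 0.01122 mol.
V = nRT/P = (0.01122 × 8.314 × 262) / (159 × 10³ Pa) = 1.54 × 10⁻⁴ m³ = 0.154 L.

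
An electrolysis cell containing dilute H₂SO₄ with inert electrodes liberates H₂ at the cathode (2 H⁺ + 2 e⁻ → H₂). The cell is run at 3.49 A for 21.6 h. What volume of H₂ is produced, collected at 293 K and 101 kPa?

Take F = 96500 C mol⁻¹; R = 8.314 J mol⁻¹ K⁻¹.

33.9 L

Q = I·t = 3.490 A × 77760 s = 271400 C.
n(e⁻) = Q/F = 271400 / 96500 = 2.812 mol.
2 electrons are transferred per H₂ molecule, so n(H₂) = 2.812 / 2 = 1.406 mol.
V = nRT/P = (1.406 × 8.314 × 293) / (101 × 10³ Pa) = 0.0339 m³ = 33.9 L.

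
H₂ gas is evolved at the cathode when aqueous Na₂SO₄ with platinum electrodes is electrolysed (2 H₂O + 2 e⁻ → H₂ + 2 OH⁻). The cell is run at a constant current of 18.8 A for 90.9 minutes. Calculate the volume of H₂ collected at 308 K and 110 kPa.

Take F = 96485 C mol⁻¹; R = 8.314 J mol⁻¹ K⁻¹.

12.4 L

Q = I·t = 18.80 A × 5454.0 s = 102500 C.
n(e⁻) = Q/F = 102500 / 96485 = 1.063 mol.
2 electrons are transferred per H₂ molecule, so n(H₂) = 1.063 / 2 = 0.5314 mol.
V = nRT/P = (0.5314 × 8.314 × 308) / (110 × 10³ Pa) = 0.0124 m³ = 12.4 L.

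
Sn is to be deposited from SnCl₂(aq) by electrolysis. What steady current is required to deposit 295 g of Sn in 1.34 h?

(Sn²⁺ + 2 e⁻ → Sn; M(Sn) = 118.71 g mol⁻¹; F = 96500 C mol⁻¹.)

n(Sn) = 295 / 118.71 = 2.485 mol.
n(e⁻) = 2 × 2.485 = 4.970 mol.
Q = n(e⁻)·F = 4.970 × 96500 = 479600 C.
I = Q/t = 479600 / 4824.0 s = 99.4 A.

99.4 A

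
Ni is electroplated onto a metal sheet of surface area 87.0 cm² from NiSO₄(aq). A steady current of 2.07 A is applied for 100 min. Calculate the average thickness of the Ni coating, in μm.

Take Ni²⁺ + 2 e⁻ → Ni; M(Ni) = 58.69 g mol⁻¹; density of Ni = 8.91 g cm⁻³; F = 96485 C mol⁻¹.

Q = I·t = 2.070 × 6000.0 = 12420 C; n(e⁻) = 0.1287 mol.
n(Ni) = n(e⁻)/2 = 0.06436 mol, so m = 0.06436 × 58.69 = 3.777 g.
Volume = m/ρ = 3.777 / 8.91 = 0.4240 cm³.
Thickness = V/A = 0.4240 / 87.0 = 0.00487 cm = 48.7 μm.

48.7 μm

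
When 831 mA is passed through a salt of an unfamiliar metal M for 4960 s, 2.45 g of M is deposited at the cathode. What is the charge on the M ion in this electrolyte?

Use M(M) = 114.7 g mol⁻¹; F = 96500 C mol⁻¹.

Q = I·t = 0.8310 A × 4960.0 s = 4122 C, so n(e⁻) = 4122/96500 = 0.04271 mol.
n(M) deposited = 2.45 / 114.7 = 0.02136 mol.
Electrons per atom = n(e⁻)/n(M) = 0.04271 / 0.02136 = 2.00 ≈ 2, so the ion is M²⁺.

+2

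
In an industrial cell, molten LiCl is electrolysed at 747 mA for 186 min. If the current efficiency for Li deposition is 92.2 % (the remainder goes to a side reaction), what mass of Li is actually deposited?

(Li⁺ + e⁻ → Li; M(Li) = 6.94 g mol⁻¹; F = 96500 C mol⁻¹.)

0.553 g

Q = I·t = 0.7470 × 11160 = 8337 C.
n(e⁻) = 8337/96500 = 0.08639 mol; theoretically n(Li) = 0.08639/1 = 0.08639 mol, m_theo = 0.5995 g.
At 92.2 % efficiency, m_actual = 0.922 × 0.5995 = 0.553 g.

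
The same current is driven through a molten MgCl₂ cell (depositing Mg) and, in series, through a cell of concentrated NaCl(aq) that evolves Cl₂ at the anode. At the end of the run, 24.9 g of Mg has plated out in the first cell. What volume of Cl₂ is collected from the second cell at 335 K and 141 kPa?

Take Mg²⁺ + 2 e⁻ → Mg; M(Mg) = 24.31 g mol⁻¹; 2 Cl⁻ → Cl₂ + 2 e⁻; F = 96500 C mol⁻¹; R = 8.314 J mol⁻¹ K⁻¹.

n(Mg) = 24.9 / 24.31 = 1.024 mol, so n(e⁻) = 2 × 1.024 = 2.049 mol.
The cells are in series, so the same 2.049 mol of electrons passes through the second cell.
2 Cl⁻ → Cl₂ + 2 e⁻ — 2 mol e⁻ per mol Cl₂, so n(Cl₂) = 2.049/2 = 1.024 mol.
V = nRT/P = (1.024 × 8.314 × 335) / (141 × 10³) = 0.0202 m³ = 20.2 L.

20.2 L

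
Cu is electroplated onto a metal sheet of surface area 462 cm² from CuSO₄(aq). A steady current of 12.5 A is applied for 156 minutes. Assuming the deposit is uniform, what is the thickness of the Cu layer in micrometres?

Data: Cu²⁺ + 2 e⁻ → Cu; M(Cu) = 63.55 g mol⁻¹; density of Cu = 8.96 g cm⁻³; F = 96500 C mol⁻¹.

93.1 μm

Q = I·t = 12.50 × 9360.0 = 117000 C; n(e⁻) = 1.212 mol.
n(Cu) = n(e⁻)/2 = 0.6062 mol, so m = 0.6062 × 63.55 = 38.53 g.
Volume = m/ρ = 38.53 / 8.96 = 4.300 cm³.
Thickness = V/A = 4.300 / 462 = 0.00931 cm = 93.1 μm.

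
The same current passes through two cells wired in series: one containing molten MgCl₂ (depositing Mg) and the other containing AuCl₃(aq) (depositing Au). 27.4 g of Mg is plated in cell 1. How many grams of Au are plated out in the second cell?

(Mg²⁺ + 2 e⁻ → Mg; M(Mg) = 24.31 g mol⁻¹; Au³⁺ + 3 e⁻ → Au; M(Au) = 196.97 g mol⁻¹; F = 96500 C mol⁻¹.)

148 g

n(Mg) = 27.4 / 24.31 = 1.127 mol.
Since Mg²⁺ + 2 e⁻ → Mg, n(e⁻) passed = 2 × 1.127 = 2.254 mol.
Cells in series carry the same charge, so the same 2.254 mol of electrons passes through cell 2.
Au³⁺ + 3 e⁻ → Au, so n(Au) = 2.254 / 3 = 0.7514 mol.
m(Au) = 0.7514 × 196.97 = 148 g.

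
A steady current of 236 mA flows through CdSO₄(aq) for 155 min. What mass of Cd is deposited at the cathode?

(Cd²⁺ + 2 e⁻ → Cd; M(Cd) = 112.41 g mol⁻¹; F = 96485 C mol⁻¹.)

1.28 g

Q = I·t = 0.2360 A × 9300.0 s = 2195 C.
n(e⁻) = Q/F = 2195 / 96485 = 0.02275 mol.
Cd²⁺ + 2 e⁻ → Cd, so n(Cd) = n(e⁻)/2 = 0.01137 mol.
m = n·M = 0.01137 × 112.41 = 1.28 g.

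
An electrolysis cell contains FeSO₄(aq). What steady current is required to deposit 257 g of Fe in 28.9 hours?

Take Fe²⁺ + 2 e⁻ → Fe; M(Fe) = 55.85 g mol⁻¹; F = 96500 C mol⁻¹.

n(Fe) = 257 / 55.85 = 4.602 mol.
n(e⁻) = 2 × 4.602 = 9.203 mol.
Q = n(e⁻)·F = 9.203 × 96500 = 888100 C.
I = Q/t = 888100 / 104040 s = 8.54 A.

8.54 A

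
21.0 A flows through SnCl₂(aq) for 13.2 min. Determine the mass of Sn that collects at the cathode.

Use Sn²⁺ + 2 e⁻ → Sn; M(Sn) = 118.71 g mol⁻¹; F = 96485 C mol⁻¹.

Q = I·t = 21.00 A × 792.00 s = 16630 C.
n(e⁻) = Q/F = 16630 / 96485 = 0.1724 mol.
Sn²⁺ + 2 e⁻ → Sn, so n(Sn) = n(e⁻)/2 = 0.08619 mol.
m = n·M = 0.08619 × 118.71 = 10.2 g.

10.2 g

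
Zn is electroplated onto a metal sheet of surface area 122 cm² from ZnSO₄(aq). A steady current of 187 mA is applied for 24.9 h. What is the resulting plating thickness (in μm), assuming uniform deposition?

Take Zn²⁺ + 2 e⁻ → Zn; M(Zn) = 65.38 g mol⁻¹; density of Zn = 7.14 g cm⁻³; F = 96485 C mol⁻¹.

Q = I·t = 0.1870 × 89640 = 16760 C; n(e⁻) = 0.1737 mol.
n(Zn) = n(e⁻)/2 = 0.08687 mol, so m = 0.08687 × 65.38 = 5.679 g.
Volume = m/ρ = 5.679 / 7.14 = 0.7954 cm³.
Thickness = V/A = 0.7954 / 122 = 0.00652 cm = 65.2 μm.

65.2 μm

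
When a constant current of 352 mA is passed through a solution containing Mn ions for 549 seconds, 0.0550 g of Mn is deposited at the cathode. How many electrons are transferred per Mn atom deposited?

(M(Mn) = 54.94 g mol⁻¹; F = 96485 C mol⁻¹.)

Q = I·t = 0.3520 A × 549.00 s = 193.2 C, so n(e⁻) = 193.2/96485 = 0.002003 mol.
n(Mn) deposited = 0.0550 / 54.94 = 0.001001 mol.
Electrons per atom = n(e⁻)/n(Mn) = 0.002003 / 0.001001 = 2.00 ≈ 2, so the ion is Mn²⁺.

2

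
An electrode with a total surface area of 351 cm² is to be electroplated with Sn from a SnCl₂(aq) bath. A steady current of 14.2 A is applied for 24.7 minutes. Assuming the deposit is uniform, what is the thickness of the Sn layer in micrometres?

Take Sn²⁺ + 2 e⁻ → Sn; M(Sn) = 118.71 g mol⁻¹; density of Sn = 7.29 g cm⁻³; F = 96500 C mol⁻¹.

Q = I·t = 14.20 × 1482.0 = 21040 C; n(e⁻) = 0.2181 mol.
n(Sn) = n(e⁻)/2 = 0.1090 mol, so m = 0.1090 × 118.71 = 12.94 g.
Volume = m/ρ = 12.94 / 7.29 = 1.776 cm³.
Thickness = V/A = 1.776 / 351 = 0.00506 cm = 50.6 μm.

50.6 μm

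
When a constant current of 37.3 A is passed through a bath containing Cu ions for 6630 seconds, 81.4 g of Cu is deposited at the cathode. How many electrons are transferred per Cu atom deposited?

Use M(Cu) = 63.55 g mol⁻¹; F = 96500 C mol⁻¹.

2

Q = I·t = 37.30 A × 6630.0 s = 247300 C, so n(e⁻) = 247300/96500 = 2.563 mol.
n(Cu) deposited = 81.4 / 63.55 = 1.281 mol.
Electrons per atom = n(e⁻)/n(Cu) = 2.563 / 1.281 = 2.00 ≈ 2, so the ion is Cu²⁺.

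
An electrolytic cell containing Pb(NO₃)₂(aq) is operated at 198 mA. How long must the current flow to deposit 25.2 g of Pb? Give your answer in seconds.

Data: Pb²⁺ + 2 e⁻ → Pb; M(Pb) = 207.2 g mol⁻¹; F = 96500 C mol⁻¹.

1.19 × 10⁵ s

n(Pb) = m/M = 25.2 / 207.2 = 0.1216 mol.
Each Pb atom requires 2 electrons, so n(e⁻) = 2 × 0.1216 = 0.2432 mol.
Q = n(e⁻)·F = 0.2432 × 96500 = 23470 C.
t = Q/I = 23470 / 0.1980 A = 118600 s.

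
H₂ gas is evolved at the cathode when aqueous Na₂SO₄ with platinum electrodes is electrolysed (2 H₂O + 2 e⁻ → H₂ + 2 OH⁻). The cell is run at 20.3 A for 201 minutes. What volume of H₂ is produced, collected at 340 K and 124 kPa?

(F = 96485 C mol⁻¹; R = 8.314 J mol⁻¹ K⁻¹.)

Q = I·t = 20.30 A × 12060 s = 244800 C.
n(e⁻) = Q/F = 244800 / 96485 = 2.537 mol.
2 electrons are transferred per H₂ molecule, so n(H₂) = 2.537 / 2 = 1.269 mol.
V = nRT/P = (1.269 × 8.314 × 340) / (124 × 10³ Pa) = 0.0289 m³ = 28.9 L.

28.9 L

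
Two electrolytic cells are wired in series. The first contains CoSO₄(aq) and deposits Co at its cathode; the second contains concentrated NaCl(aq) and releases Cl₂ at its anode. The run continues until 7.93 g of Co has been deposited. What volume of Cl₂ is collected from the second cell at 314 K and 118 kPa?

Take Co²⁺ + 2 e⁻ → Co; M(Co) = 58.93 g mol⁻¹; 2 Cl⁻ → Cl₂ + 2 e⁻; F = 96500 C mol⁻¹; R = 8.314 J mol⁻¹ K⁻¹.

n(Co) = 7.93 / 58.93 = 0.1346 mol, so n(e⁻) = 2 × 0.1346 = 0.2691 mol.
The cells are in series, so the same 0.2691 mol of electrons passes through the second cell.
2 Cl⁻ → Cl₂ + 2 e⁻ — 2 mol e⁻ per mol Cl₂, so n(Cl₂) = 0.2691/2 = 0.1346 mol.
V = nRT/P = (0.1346 × 8.314 × 314) / (118 × 10³) = 0.00298 m³ = 2.98 L.

2.98 L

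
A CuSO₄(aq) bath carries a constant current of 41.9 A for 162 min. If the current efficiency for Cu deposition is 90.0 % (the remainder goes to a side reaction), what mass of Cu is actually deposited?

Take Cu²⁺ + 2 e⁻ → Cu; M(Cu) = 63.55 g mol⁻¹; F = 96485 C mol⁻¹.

121 g

Q = I·t = 41.90 × 9720.0 = 407300 C.
n(e⁻) = 407300/96485 = 4.221 mol; theoretically n(Cu) = 4.221/2 = 2.111 mol, m_theo = 134.1 g.
At 90.0 % efficiency, m_actual = 0.900 × 134.1 = 121 g.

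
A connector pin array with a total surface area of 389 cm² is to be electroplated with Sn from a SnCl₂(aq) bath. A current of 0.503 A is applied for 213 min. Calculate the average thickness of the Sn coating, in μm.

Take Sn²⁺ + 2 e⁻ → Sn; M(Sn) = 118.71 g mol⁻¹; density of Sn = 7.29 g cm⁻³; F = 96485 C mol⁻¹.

Q = I·t = 0.5030 × 12780 = 6428 C; n(e⁻) = 0.06663 mol.
n(Sn) = n(e⁻)/2 = 0.03331 mol, so m = 0.03331 × 118.71 = 3.955 g.
Volume = m/ρ = 3.955 / 7.29 = 0.5425 cm³.
Thickness = V/A = 0.5425 / 389 = 0.00139 cm = 13.9 μm.

13.9 μm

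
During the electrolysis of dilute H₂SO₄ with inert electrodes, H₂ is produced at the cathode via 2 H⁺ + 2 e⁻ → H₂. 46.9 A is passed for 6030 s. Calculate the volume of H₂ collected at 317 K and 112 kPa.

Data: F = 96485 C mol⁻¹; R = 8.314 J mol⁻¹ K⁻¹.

Q = I·t = 46.90 A × 6030.0 s = 282800 C.
n(e⁻) = Q/F = 282800 / 96485 = 2.931 mol.
2 electrons are transferred per H₂ molecule, so n(H₂) = 2.931 / 2 = 1.466 mol.
V = nRT/P = (1.466 × 8.314 × 317) / (112 × 10³ Pa) = 0.0345 m³ = 34.5 L.

34.5 L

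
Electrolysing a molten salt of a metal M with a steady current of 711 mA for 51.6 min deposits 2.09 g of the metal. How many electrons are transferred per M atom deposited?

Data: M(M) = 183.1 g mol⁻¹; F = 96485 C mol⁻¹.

2

Q = I·t = 0.7110 A × 3096.0 s = 2201 C, so n(e⁻) = 2201/96485 = 0.02281 mol.
n(M) deposited = 2.09 / 183.1 = 0.01141 mol.
Electrons per atom = n(e⁻)/n(M) = 0.02281 / 0.01141 = 2.00 ≈ 2, so the ion is M²⁺.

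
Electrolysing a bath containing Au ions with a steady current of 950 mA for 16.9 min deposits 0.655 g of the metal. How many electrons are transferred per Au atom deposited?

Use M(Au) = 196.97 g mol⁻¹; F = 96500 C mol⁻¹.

Q = I·t = 0.9500 A × 1014.0 s = 963.3 C, so n(e⁻) = 963.3/96500 = 0.009982 mol.
n(Au) deposited = 0.655 / 196.97 = 0.003325 mol.
Electrons per atom = n(e⁻)/n(Au) = 0.009982 / 0.003325 = 3.00 ≈ 3, so the ion is Au³⁺.

3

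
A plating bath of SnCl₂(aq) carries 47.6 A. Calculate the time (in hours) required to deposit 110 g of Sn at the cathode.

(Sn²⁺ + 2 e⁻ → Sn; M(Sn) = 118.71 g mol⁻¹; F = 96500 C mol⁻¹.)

1.04 h

n(Sn) = m/M = 110 / 118.71 = 0.9266 mol.
Each Sn atom requires 2 electrons, so n(e⁻) = 2 × 0.9266 = 1.853 mol.
Q = n(e⁻)·F = 1.853 × 96500 = 178800 C.
t = Q/I = 178800 / 47.60 A = 3757 s = 1.04 h.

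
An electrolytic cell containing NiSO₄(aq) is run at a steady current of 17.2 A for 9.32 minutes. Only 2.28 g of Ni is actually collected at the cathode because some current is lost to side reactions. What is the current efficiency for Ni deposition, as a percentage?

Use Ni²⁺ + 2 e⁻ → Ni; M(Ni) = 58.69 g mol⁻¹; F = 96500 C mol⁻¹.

78.0 %

Q = I·t = 17.20 × 559.20 = 9618 C; n(e⁻) = 9618/96500 = 0.09967 mol.
Theoretical n(Ni) = n(e⁻)/2 = 0.04984 mol, i.e. m_theo = 0.04984 × 58.69 = 2.925 g.
Efficiency = m_actual / m_theo = 2.28 / 2.925 = 78.0 %.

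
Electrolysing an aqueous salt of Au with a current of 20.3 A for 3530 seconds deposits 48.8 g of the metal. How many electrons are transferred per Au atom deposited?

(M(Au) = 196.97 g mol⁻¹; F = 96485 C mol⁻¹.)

3

Q = I·t = 20.30 A × 3530.0 s = 71660 C, so n(e⁻) = 71660/96485 = 0.7427 mol.
n(Au) deposited = 48.8 / 196.97 = 0.2478 mol.
Electrons per atom = n(e⁻)/n(Au) = 0.7427 / 0.2478 = 3.00 ≈ 3, so the ion is Au³⁺.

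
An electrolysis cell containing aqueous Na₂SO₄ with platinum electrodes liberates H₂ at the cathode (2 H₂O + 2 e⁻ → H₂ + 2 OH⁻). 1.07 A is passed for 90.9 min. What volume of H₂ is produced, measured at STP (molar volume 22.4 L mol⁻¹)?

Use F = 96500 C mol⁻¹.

0.677 L

Q = I·t = 1.070 A × 5454.0 s = 5836 C.
n(e⁻) = Q/F = 5836 / 96500 = 0.06047 mol.
2 electrons are transferred per H₂ molecule, so n(H₂) = 0.06047 / 2 = 0.03024 mol.
V = n × V_m = 0.03024 × 22.4 = 0.677 L.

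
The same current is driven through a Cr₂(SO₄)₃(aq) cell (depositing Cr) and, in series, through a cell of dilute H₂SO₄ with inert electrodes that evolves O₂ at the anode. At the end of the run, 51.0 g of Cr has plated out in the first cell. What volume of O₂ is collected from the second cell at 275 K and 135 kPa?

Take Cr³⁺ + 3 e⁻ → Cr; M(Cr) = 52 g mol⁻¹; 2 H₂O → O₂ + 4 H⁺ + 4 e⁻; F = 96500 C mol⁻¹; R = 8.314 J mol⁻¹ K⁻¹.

12.5 L

n(Cr) = 51.0 / 52 = 0.9808 mol, so n(e⁻) = 3 × 0.9808 = 2.942 mol.
The cells are in series, so the same 2.942 mol of electrons passes through the second cell.
2 H₂O → O₂ + 4 H⁺ + 4 e⁻ — 4 mol e⁻ per mol O₂, so n(O₂) = 2.942/4 = 0.7356 mol.
V = nRT/P = (0.7356 × 8.314 × 275) / (135 × 10³) = 0.0125 m³ = 12.5 L.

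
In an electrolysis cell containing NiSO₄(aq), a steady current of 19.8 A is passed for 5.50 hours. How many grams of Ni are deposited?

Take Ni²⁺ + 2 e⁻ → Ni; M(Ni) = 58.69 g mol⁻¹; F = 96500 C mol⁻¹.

119 g

Q = I·t = 19.80 A × 19800 s = 392000 C.
n(e⁻) = Q/F = 392000 / 96500 = 4.063 mol.
Ni²⁺ + 2 e⁻ → Ni, so n(Ni) = n(e⁻)/2 = 2.031 mol.
m = n·M = 2.031 × 58.69 = 119 g.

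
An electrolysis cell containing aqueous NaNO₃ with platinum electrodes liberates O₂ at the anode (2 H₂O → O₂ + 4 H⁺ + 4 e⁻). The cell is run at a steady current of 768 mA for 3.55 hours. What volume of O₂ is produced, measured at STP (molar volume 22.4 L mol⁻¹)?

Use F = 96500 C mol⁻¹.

Q = I·t = 0.7680 A × 12780 s = 9815 C.
n(e⁻) = Q/F = 9815 / 96500 = 0.1017 mol.
4 electrons are transferred per O₂ molecule, so n(O₂) = 0.1017 / 4 = 0.02543 mol.
V = n × V_m = 0.02543 × 22.4 = 0.570 L.

0.570 L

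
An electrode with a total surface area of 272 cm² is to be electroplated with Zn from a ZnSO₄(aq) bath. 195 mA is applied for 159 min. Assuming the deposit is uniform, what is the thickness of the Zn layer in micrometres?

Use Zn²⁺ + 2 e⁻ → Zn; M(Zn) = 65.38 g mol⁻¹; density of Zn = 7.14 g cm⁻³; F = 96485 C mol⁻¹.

3.25 μm

Q = I·t = 0.1950 × 9540.0 = 1860 C; n(e⁻) = 0.01928 mol.
n(Zn) = n(e⁻)/2 = 0.009640 mol, so m = 0.009640 × 65.38 = 0.6303 g.
Volume = m/ρ = 0.6303 / 7.14 = 0.08828 cm³.
Thickness = V/A = 0.08828 / 272 = 3.25 × 10⁻⁴ cm = 3.25 μm.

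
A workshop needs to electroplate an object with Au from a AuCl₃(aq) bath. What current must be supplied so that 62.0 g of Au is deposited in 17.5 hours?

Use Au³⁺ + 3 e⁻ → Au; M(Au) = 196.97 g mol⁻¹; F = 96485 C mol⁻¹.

n(Au) = 62.0 / 196.97 = 0.3148 mol.
n(e⁻) = 3 × 0.3148 = 0.9443 mol.
Q = n(e⁻)·F = 0.9443 × 96485 = 91110 C.
I = Q/t = 91110 / 63000 s = 1.45 A.

1.45 A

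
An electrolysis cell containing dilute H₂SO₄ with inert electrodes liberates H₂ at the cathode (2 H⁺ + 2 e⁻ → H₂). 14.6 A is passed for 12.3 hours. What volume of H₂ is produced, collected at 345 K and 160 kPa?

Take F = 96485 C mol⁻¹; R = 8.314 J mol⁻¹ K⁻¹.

60.1 L

Q = I·t = 14.60 A × 44280 s = 646500 C.
n(e⁻) = Q/F = 646500 / 96485 = 6.700 mol.
2 electrons are transferred per H₂ molecule, so n(H₂) = 6.700 / 2 = 3.350 mol.
V = nRT/P = (3.350 × 8.314 × 345) / (160 × 10³ Pa) = 0.0601 m³ = 60.1 L.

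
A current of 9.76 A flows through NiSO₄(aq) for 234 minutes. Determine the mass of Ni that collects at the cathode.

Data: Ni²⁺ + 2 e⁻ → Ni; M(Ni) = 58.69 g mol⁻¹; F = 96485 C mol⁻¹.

41.7 g

Q = I·t = 9.760 A × 14040 s = 137000 C.
n(e⁻) = Q/F = 137000 / 96485 = 1.420 mol.
Ni²⁺ + 2 e⁻ → Ni, so n(Ni) = n(e⁻)/2 = 0.7101 mol.
m = n·M = 0.7101 × 58.69 = 41.7 g.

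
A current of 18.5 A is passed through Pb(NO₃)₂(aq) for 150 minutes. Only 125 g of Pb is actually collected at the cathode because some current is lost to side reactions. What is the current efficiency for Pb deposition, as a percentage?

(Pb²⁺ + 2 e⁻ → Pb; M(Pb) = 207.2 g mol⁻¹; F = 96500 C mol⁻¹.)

69.9 %

Q = I·t = 18.50 × 9000.0 = 166500 C; n(e⁻) = 166500/96500 = 1.725 mol.
Theoretical n(Pb) = n(e⁻)/2 = 0.8627 mol, i.e. m_theo = 0.8627 × 207.2 = 178.8 g.
Efficiency = m_actual / m_theo = 125 / 178.8 = 69.9 %.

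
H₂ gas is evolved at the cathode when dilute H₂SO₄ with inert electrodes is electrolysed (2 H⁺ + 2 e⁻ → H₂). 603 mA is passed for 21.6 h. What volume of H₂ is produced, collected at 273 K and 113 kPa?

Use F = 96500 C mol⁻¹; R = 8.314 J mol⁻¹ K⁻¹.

4.88 L

Q = I·t = 0.6030 A × 77760 s = 46890 C.
n(e⁻) = Q/F = 46890 / 96500 = 0.4859 mol.
2 electrons are transferred per H₂ molecule, so n(H₂) = 0.4859 / 2 = 0.2429 mol.
V = nRT/P = (0.2429 × 8.314 × 273) / (113 × 10³ Pa) = 0.00488 m³ = 4.88 L.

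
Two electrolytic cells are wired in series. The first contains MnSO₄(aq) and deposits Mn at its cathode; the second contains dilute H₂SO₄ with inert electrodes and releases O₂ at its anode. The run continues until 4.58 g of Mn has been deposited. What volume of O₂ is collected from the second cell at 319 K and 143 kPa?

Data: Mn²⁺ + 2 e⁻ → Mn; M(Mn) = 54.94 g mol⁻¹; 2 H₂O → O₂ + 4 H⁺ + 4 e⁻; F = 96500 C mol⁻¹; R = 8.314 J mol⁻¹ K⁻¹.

n(Mn) = 4.58 / 54.94 = 0.08336 mol, so n(e⁻) = 2 × 0.08336 = 0.1667 mol.
The cells are in series, so the same 0.1667 mol of electrons passes through the second cell.
2 H₂O → O₂ + 4 H⁺ + 4 e⁻ — 4 mol e⁻ per mol O₂, so n(O₂) = 0.1667/4 = 0.04168 mol.
V = nRT/P = (0.04168 × 8.314 × 319) / (143 × 10³) = 7.73 × 10⁻⁴ m³ = 0.773 L.

0.773 L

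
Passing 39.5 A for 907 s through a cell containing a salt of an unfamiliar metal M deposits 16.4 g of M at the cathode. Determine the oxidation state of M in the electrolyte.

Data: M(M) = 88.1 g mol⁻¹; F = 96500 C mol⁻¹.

+2

Q = I·t = 39.50 A × 907.00 s = 35830 C, so n(e⁻) = 35830/96500 = 0.3713 mol.
n(M) deposited = 16.4 / 88.1 = 0.1862 mol.
Electrons per atom = n(e⁻)/n(M) = 0.3713 / 0.1862 = 1.99 ≈ 2, so the ion is M²⁺.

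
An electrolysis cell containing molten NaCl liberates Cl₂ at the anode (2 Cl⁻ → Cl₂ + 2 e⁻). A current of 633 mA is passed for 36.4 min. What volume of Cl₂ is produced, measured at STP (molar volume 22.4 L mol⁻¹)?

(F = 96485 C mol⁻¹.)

0.160 L

Q = I·t = 0.6330 A × 2184.0 s = 1382 C.
n(e⁻) = Q/F = 1382 / 96485 = 0.01433 mol.
2 electrons are transferred per Cl₂ molecule, so n(Cl₂) = 0.01433 / 2 = 0.007164 mol.
V = n × V_m = 0.007164 × 22.4 = 0.160 L.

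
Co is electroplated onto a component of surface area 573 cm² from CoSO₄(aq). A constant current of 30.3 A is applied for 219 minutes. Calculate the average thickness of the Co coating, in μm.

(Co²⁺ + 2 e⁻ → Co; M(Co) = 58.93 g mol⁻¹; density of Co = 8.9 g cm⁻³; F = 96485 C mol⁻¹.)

238 μm

Q = I·t = 30.30 × 13140 = 398100 C; n(e⁻) = 4.126 mol.
n(Co) = n(e⁻)/2 = 2.063 mol, so m = 2.063 × 58.93 = 121.6 g.
Volume = m/ρ = 121.6 / 8.9 = 13.66 cm³.
Thickness = V/A = 13.66 / 573 = 0.0238 cm = 238 μm.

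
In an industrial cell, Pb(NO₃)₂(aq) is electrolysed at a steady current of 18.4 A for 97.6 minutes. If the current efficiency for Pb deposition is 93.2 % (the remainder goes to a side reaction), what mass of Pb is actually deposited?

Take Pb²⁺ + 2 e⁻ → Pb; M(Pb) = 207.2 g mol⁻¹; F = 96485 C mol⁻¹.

108 g

Q = I·t = 18.40 × 5856.0 = 107800 C.
n(e⁻) = 107800/96485 = 1.117 mol; theoretically n(Pb) = 1.117/2 = 0.5584 mol, m_theo = 115.7 g.
At 93.2 % efficiency, m_actual = 0.932 × 115.7 = 108 g.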